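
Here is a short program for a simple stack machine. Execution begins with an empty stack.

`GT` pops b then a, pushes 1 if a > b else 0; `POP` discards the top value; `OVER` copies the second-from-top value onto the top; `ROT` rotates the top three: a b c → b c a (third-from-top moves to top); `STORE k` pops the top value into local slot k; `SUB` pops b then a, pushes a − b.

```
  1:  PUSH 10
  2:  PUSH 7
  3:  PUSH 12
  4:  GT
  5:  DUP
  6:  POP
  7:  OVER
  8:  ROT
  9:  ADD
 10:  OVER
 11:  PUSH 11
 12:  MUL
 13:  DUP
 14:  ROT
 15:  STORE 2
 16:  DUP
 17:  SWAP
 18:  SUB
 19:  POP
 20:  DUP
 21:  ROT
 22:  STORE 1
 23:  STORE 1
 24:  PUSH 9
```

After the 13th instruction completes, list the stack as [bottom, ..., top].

[0, 20, 0, 0]

PUSH 10  [10]
PUSH 7   [10, 7]
PUSH 12  [10, 7, 12]
GT       [10, 0]
DUP      [10, 0, 0]
POP      [10, 0]
OVER     [10, 0, 10]
ROT      [0, 10, 10]
ADD      [0, 20]
OVER     [0, 20, 0]
PUSH 11  [0, 20, 0, 11]
MUL      [0, 20, 0]
DUP      [0, 20, 0, 0]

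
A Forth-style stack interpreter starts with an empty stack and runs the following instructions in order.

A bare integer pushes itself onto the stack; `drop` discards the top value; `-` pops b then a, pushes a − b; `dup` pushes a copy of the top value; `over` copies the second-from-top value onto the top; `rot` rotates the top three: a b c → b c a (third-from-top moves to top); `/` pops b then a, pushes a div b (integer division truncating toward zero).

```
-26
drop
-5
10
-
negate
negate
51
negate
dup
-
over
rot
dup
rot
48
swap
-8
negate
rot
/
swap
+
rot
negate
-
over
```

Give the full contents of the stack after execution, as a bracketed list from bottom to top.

[0, -15, -30, -15]

-26    → [-26]
drop   → []
-5     → [-5]
10     → [-5, 10]
-      → [-15]
negate → [15]
negate → [-15]
51     → [-15, 51]
negate → [-15, -51]
dup    → [-15, -51, -51]
-      → [-15, 0]
over   → [-15, 0, -15]
rot    → [0, -15, -15]
dup    → [0, -15, -15, -15]
rot    → [0, -15, -15, -15]
48     → [0, -15, -15, -15, 48]
swap   → [0, -15, -15, 48, -15]
-8     → [0, -15, -15, 48, -15, -8]
negate → [0, -15, -15, 48, -15, 8]
rot    → [0, -15, -15, -15, 8, 48]
/      → [0, -15, -15, -15, 0]
swap   → [0, -15, -15, 0, -15]
+      → [0, -15, -15, -15]
rot    → [0, -15, -15, -15]
negate → [0, -15, -15, 15]
-      → [0, -15, -30]
over   → [0, -15, -30, -15]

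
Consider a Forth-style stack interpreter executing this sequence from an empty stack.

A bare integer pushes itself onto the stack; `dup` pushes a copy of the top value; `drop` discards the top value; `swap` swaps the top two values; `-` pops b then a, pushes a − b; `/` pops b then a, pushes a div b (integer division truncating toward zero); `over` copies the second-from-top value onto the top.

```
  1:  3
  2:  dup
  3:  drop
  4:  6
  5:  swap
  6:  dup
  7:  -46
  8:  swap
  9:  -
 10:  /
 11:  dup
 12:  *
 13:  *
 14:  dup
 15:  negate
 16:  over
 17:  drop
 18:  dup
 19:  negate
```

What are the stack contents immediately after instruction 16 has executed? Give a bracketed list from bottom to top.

3      : [3]
dup    : [3, 3]
drop   : [3]
6      : [3, 6]
swap   : [6, 3]
dup    : [6, 3, 3]
-46    : [6, 3, 3, -46]
swap   : [6, 3, -46, 3]
-      : [6, 3, -49]
/      : [6, 0]
dup    : [6, 0, 0]
*      : [6, 0]
*      : [0]
dup    : [0, 0]
negate : [0, 0]
over   : [0, 0, 0]

[0, 0, 0]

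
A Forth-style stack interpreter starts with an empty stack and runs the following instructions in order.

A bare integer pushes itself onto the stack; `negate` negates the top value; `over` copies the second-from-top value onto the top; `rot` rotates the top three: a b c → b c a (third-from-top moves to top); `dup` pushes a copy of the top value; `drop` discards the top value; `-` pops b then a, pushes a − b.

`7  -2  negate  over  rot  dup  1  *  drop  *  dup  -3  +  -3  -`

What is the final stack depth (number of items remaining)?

7      → [7]
-2     → [7, -2]
negate → [7, 2]
over   → [7, 2, 7]
rot    → [2, 7, 7]
dup    → [2, 7, 7, 7]
1      → [2, 7, 7, 7, 1]
*      → [2, 7, 7, 7]
drop   → [2, 7, 7]
*      → [2, 49]
dup    → [2, 49, 49]
-3     → [2, 49, 49, -3]
+      → [2, 49, 46]
-3     → [2, 49, 46, -3]
-      → [2, 49, 49]

3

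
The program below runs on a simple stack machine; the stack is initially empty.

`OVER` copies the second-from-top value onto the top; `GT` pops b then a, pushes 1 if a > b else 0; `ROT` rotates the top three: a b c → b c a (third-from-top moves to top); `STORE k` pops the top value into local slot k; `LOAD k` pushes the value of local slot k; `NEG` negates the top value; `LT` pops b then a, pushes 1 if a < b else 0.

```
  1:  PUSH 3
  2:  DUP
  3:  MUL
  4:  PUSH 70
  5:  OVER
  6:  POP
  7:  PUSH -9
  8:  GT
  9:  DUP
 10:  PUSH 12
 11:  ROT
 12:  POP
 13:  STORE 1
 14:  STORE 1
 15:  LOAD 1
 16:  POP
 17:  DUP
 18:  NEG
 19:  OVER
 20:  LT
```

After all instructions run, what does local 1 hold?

1

PUSH 3   3
DUP      3 3
MUL      9
PUSH 70  9 70
OVER     9 70 9
POP      9 70
PUSH -9  9 70 -9
GT       9 1
DUP      9 1 1
PUSH 12  9 1 1 12
ROT      9 1 12 1
POP      9 1 12
STORE 1  9 1
STORE 1  9
LOAD 1   9 1
POP      9
DUP      9 9
NEG      9 -9
OVER     9 -9 9
LT       9 1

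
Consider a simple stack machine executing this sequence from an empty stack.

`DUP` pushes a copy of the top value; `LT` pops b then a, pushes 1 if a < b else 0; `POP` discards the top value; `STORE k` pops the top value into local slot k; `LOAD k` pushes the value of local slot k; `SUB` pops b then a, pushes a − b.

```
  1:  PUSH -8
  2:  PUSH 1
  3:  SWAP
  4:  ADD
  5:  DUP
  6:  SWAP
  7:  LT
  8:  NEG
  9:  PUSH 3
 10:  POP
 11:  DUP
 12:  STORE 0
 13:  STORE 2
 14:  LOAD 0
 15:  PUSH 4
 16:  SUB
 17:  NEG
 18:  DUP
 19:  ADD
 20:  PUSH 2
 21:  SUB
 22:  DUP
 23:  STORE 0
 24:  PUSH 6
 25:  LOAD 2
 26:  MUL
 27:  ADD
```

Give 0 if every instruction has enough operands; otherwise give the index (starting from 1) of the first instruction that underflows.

PUSH -8 -> -8
PUSH 1  -> -8 1
SWAP    -> 1 -8
ADD     -> -7
DUP     -> -7 -7
SWAP    -> -7 -7
LT      -> 0
NEG     -> 0
PUSH 3  -> 0 3
POP     -> 0
DUP     -> 0 0
STORE 0 -> 0
STORE 2 -> (empty)
LOAD 0  -> 0
PUSH 4  -> 0 4
SUB     -> -4
NEG     -> 4
DUP     -> 4 4
ADD     -> 8
PUSH 2  -> 8 2
SUB     -> 6
DUP     -> 6 6
STORE 0 -> 6
PUSH 6  -> 6 6
LOAD 2  -> 6 6 0
MUL     -> 6 0
ADD     -> 6

0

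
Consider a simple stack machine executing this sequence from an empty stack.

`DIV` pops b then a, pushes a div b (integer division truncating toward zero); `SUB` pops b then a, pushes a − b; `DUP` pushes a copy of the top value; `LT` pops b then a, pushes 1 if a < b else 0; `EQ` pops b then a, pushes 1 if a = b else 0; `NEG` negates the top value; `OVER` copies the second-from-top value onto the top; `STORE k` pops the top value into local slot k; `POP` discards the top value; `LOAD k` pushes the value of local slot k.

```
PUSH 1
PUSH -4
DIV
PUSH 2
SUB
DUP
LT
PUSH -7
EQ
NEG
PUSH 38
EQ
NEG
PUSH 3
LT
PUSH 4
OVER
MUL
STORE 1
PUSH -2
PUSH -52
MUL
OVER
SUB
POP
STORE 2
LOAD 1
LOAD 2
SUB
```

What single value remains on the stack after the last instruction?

3

PUSH 1   : 1
PUSH -4  : 1 -4
DIV      : 0
PUSH 2   : 0 2
SUB      : -2
DUP      : -2 -2
LT       : 0
PUSH -7  : 0 -7
EQ       : 0
NEG      : 0
PUSH 38  : 0 38
EQ       : 0
NEG      : 0
PUSH 3   : 0 3
LT       : 1
PUSH 4   : 1 4
OVER     : 1 4 1
MUL      : 1 4
STORE 1  : 1
PUSH -2  : 1 -2
PUSH -52 : 1 -2 -52
MUL      : 1 104
OVER     : 1 104 1
SUB      : 1 103
POP      : 1
STORE 2  : (empty)
LOAD 1   : 4
LOAD 2   : 4 1
SUB      : 3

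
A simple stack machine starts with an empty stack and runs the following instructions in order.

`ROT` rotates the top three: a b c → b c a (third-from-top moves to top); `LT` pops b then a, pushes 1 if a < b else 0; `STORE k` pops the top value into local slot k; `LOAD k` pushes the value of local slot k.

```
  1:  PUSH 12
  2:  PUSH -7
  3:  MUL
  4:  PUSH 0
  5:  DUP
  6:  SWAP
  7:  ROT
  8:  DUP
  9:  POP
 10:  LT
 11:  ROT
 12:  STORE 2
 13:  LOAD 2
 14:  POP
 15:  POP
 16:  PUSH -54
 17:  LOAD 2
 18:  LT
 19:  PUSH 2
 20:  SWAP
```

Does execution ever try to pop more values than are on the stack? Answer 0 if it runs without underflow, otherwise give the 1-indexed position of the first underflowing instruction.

11

PUSH 12 → [12]
PUSH -7 → [12, -7]
MUL     → [-84]
PUSH 0  → [-84, 0]
DUP     → [-84, 0, 0]
SWAP    → [-84, 0, 0]
ROT     → [0, 0, -84]
DUP     → [0, 0, -84, -84]
POP     → [0, 0, -84]
LT      → [0, 0]
ROT  — needs 3 operands, stack has 2 → underflow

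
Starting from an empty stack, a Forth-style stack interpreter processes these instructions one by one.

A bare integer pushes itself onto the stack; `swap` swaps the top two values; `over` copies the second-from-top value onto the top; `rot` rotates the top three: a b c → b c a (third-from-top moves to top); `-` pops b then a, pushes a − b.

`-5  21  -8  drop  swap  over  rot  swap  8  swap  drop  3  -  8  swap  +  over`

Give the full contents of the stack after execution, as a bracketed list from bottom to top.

-5    -5
21    -5 21
-8    -5 21 -8
drop  -5 21
swap  21 -5
over  21 -5 21
rot   -5 21 21
swap  -5 21 21
8     -5 21 21 8
swap  -5 21 8 21
drop  -5 21 8
3     -5 21 8 3
-     -5 21 5
8     -5 21 5 8
swap  -5 21 8 5
+     -5 21 13
over  -5 21 13 21

[-5, 21, 13, 21]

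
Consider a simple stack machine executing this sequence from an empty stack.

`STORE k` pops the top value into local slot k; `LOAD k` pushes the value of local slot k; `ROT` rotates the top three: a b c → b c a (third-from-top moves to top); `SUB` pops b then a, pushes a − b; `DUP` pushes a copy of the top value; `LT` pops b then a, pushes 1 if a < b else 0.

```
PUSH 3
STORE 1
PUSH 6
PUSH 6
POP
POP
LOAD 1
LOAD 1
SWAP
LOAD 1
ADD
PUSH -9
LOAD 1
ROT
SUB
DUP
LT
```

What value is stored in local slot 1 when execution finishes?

3

PUSH 3   3
STORE 1  (empty)
PUSH 6   6
PUSH 6   6 6
POP      6
POP      (empty)
LOAD 1   3
LOAD 1   3 3
SWAP     3 3
LOAD 1   3 3 3
ADD      3 6
PUSH -9  3 6 -9
LOAD 1   3 6 -9 3
ROT      3 -9 3 6
SUB      3 -9 -3
DUP      3 -9 -3 -3
LT       3 -9 0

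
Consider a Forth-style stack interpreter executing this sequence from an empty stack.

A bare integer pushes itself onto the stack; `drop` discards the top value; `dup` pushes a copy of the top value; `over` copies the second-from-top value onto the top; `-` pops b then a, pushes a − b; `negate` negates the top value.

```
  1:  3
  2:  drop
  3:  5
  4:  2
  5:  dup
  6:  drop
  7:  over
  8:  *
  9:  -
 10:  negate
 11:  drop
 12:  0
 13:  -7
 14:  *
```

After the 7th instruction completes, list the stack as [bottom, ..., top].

3     3
drop  (empty)
5     5
2     5 2
dup   5 2 2
drop  5 2
over  5 2 5

[5, 2, 5]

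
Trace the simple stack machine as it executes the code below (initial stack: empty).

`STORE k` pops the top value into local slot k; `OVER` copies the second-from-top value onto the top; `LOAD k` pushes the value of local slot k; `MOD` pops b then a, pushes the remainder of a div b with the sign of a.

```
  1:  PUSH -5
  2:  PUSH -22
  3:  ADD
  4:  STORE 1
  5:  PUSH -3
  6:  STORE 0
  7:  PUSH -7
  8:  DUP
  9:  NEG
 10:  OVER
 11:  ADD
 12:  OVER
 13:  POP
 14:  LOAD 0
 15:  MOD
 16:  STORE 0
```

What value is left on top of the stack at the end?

PUSH -5   -5
PUSH -22  -5 -22
ADD       -27
STORE 1   (empty)
PUSH -3   -3
STORE 0   (empty)
PUSH -7   -7
DUP       -7 -7
NEG       -7 7
OVER      -7 7 -7
ADD       -7 0
OVER      -7 0 -7
POP       -7 0
LOAD 0    -7 0 -3
MOD       -7 0
STORE 0   -7

-7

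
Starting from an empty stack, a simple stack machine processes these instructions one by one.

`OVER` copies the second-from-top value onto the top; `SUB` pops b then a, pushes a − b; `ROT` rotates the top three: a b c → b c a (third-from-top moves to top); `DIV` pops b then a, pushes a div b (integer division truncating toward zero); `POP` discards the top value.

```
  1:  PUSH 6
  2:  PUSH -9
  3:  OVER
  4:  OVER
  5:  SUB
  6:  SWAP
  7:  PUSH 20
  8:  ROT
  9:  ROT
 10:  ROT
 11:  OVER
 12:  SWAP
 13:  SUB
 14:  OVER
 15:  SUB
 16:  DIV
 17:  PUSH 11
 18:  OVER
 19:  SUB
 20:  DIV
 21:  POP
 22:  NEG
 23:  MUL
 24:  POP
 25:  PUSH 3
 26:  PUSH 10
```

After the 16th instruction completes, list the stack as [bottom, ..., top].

PUSH 6   6
PUSH -9  6 -9
OVER     6 -9 6
OVER     6 -9 6 -9
SUB      6 -9 15
SWAP     6 15 -9
PUSH 20  6 15 -9 20
ROT      6 -9 20 15
ROT      6 20 15 -9
ROT      6 15 -9 20
OVER     6 15 -9 20 -9
SWAP     6 15 -9 -9 20
SUB      6 15 -9 -29
OVER     6 15 -9 -29 -9
SUB      6 15 -9 -20
DIV      6 15 0

[6, 15, 0]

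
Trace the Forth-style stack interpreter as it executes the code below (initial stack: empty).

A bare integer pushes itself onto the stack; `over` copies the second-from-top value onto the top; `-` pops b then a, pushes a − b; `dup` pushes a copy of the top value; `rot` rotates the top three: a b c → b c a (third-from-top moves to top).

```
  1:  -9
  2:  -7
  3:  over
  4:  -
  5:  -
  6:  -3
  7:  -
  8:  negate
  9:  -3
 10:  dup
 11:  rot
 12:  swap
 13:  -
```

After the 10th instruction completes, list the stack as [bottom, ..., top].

[8, -3, -3]

-9     -> -9
-7     -> -9 -7
over   -> -9 -7 -9
-      -> -9 2
-      -> -11
-3     -> -11 -3
-      -> -8
negate -> 8
-3     -> 8 -3
dup    -> 8 -3 -3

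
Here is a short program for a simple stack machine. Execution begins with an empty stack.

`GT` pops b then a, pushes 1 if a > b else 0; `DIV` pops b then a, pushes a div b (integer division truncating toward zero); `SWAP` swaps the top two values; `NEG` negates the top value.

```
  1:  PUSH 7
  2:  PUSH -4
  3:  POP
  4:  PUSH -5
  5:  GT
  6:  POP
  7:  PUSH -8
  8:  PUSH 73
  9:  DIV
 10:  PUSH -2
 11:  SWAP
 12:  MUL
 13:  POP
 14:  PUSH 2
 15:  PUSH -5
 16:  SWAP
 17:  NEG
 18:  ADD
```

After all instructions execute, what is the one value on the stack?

-7

PUSH 7   7
PUSH -4  7 -4
POP      7
PUSH -5  7 -5
GT       1
POP      (empty)
PUSH -8  -8
PUSH 73  -8 73
DIV      0
PUSH -2  0 -2
SWAP     -2 0
MUL      0
POP      (empty)
PUSH 2   2
PUSH -5  2 -5
SWAP     -5 2
NEG      -5 -2
ADD      -7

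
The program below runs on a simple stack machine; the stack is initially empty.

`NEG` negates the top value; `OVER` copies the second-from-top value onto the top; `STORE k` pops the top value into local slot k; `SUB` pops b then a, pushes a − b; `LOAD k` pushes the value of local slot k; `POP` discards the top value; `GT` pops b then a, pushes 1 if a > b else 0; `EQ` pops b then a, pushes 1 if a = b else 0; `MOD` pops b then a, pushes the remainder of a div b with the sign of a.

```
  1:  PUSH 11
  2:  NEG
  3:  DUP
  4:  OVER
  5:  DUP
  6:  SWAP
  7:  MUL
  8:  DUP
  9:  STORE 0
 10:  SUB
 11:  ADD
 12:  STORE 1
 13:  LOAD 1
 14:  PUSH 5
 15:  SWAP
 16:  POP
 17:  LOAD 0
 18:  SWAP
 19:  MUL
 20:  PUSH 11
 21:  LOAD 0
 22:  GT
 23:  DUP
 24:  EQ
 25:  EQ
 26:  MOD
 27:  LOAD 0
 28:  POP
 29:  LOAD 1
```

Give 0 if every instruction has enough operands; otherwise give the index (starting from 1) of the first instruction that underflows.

26

PUSH 11 -> 11
NEG     -> -11
DUP     -> -11 -11
OVER    -> -11 -11 -11
DUP     -> -11 -11 -11 -11
SWAP    -> -11 -11 -11 -11
MUL     -> -11 -11 121
DUP     -> -11 -11 121 121
STORE 0 -> -11 -11 121
SUB     -> -11 -132
ADD     -> -143
STORE 1 -> (empty)
LOAD 1  -> -143
PUSH 5  -> -143 5
SWAP    -> 5 -143
POP     -> 5
LOAD 0  -> 5 121
SWAP    -> 121 5
MUL     -> 605
PUSH 11 -> 605 11
LOAD 0  -> 605 11 121
GT      -> 605 0
DUP     -> 605 0 0
EQ      -> 605 1
EQ      -> 0
MOD  — needs 2 operands, stack has 1 → underflow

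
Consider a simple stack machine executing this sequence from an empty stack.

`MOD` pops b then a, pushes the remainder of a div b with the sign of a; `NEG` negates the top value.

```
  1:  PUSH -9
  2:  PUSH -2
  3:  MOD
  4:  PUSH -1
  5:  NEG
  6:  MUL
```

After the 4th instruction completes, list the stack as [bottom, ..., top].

[-1, -1]

PUSH -9 : [-9]
PUSH -2 : [-9, -2]
MOD     : [-1]
PUSH -1 : [-1, -1]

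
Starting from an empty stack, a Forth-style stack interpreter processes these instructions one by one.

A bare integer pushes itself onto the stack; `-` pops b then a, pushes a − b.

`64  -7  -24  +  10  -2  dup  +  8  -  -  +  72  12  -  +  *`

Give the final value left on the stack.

3264

64   64
-7   64 -7
-24  64 -7 -24
+    64 -31
10   64 -31 10
-2   64 -31 10 -2
dup  64 -31 10 -2 -2
+    64 -31 10 -4
8    64 -31 10 -4 8
-    64 -31 10 -12
-    64 -31 22
+    64 -9
72   64 -9 72
12   64 -9 72 12
-    64 -9 60
+    64 51
*    3264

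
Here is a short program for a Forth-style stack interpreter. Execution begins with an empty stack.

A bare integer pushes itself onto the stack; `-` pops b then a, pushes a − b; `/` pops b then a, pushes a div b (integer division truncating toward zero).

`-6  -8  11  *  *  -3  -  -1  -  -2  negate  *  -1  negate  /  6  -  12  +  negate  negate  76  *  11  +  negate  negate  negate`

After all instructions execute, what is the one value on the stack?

-81331

-6     → -6
-8     → -6 -8
11     → -6 -8 11
*      → -6 -88
*      → 528
-3     → 528 -3
-      → 531
-1     → 531 -1
-      → 532
-2     → 532 -2
negate → 532 2
*      → 1064
-1     → 1064 -1
negate → 1064 1
/      → 1064
6      → 1064 6
-      → 1058
12     → 1058 12
+      → 1070
negate → -1070
negate → 1070
76     → 1070 76
*      → 81320
11     → 81320 11
+      → 81331
negate → -81331
negate → 81331
negate → -81331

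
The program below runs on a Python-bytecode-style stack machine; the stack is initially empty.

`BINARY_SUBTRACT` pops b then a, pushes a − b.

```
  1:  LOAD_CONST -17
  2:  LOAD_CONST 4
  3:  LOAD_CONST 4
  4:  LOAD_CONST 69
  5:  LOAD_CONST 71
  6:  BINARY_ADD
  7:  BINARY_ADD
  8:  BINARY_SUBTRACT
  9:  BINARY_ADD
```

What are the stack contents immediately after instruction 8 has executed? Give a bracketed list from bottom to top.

[-17, -140]

LOAD_CONST -17  : -17
LOAD_CONST 4    : -17 4
LOAD_CONST 4    : -17 4 4
LOAD_CONST 69   : -17 4 4 69
LOAD_CONST 71   : -17 4 4 69 71
BINARY_ADD      : -17 4 4 140
BINARY_ADD      : -17 4 144
BINARY_SUBTRACT : -17 -140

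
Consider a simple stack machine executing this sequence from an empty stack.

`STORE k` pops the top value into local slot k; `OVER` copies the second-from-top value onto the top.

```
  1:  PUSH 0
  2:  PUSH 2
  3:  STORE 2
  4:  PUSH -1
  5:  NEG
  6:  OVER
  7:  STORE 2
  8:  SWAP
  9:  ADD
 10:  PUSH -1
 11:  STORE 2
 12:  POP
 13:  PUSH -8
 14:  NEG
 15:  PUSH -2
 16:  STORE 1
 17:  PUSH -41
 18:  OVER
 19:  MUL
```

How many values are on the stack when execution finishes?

2

PUSH 0    0
PUSH 2    0 2
STORE 2   0
PUSH -1   0 -1
NEG       0 1
OVER      0 1 0
STORE 2   0 1
SWAP      1 0
ADD       1
PUSH -1   1 -1
STORE 2   1
POP       (empty)
PUSH -8   -8
NEG       8
PUSH -2   8 -2
STORE 1   8
PUSH -41  8 -41
OVER      8 -41 8
MUL       8 -328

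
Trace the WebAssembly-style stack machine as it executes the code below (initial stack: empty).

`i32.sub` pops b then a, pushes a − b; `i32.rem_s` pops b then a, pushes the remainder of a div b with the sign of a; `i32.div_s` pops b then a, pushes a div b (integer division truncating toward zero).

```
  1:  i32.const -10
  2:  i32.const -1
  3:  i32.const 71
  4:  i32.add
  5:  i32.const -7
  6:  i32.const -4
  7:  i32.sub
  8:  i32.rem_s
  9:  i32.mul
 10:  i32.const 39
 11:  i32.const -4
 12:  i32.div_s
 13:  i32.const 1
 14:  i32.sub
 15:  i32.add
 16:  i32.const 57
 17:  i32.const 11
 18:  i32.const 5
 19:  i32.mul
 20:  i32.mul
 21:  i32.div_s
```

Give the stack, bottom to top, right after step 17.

[-20, 57, 11]

i32.const -10 : -10
i32.const -1  : -10 -1
i32.const 71  : -10 -1 71
i32.add       : -10 70
i32.const -7  : -10 70 -7
i32.const -4  : -10 70 -7 -4
i32.sub       : -10 70 -3
i32.rem_s     : -10 1
i32.mul       : -10
i32.const 39  : -10 39
i32.const -4  : -10 39 -4
i32.div_s     : -10 -9
i32.const 1   : -10 -9 1
i32.sub       : -10 -10
i32.add       : -20
i32.const 57  : -20 57
i32.const 11  : -20 57 11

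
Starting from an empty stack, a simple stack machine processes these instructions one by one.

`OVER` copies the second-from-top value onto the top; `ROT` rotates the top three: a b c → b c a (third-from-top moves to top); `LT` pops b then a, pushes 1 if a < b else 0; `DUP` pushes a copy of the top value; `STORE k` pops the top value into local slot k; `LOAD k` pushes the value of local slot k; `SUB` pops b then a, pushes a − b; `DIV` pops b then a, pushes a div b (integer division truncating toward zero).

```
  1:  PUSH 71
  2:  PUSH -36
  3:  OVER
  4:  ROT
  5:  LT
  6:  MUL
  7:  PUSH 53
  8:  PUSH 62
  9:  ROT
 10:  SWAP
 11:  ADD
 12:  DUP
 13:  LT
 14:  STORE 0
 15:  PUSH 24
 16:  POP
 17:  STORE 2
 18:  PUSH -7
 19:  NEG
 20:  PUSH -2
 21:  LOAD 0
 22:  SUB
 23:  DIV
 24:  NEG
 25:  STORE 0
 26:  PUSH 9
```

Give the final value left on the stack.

PUSH 71   71
PUSH -36  71 -36
OVER      71 -36 71
ROT       -36 71 71
LT        -36 0
MUL       0
PUSH 53   0 53
PUSH 62   0 53 62
ROT       53 62 0
SWAP      53 0 62
ADD       53 62
DUP       53 62 62
LT        53 0
STORE 0   53
PUSH 24   53 24
POP       53
STORE 2   (empty)
PUSH -7   -7
NEG       7
PUSH -2   7 -2
LOAD 0    7 -2 0
SUB       7 -2
DIV       -3
NEG       3
STORE 0   (empty)
PUSH 9    9

9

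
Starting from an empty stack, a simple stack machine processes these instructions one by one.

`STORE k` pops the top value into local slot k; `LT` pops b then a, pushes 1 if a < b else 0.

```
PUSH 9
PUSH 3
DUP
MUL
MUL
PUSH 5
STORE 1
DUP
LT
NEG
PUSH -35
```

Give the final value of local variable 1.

PUSH 9   -> 9
PUSH 3   -> 9 3
DUP      -> 9 3 3
MUL      -> 9 9
MUL      -> 81
PUSH 5   -> 81 5
STORE 1  -> 81
DUP      -> 81 81
LT       -> 0
NEG      -> 0
PUSH -35 -> 0 -35

5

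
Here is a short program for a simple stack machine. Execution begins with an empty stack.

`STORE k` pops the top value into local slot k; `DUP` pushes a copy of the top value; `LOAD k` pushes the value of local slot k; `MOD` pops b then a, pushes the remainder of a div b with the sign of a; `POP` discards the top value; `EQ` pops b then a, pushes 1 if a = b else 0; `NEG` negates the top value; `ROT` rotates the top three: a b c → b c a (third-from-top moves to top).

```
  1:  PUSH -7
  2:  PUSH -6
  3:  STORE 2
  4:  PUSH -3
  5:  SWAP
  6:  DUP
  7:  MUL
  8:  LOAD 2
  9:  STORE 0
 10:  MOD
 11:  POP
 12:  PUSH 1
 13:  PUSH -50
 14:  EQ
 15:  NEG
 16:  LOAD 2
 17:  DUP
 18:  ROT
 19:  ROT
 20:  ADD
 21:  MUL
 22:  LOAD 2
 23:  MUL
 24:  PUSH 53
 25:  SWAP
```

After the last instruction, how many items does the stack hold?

2

PUSH -7  : -7
PUSH -6  : -7 -6
STORE 2  : -7
PUSH -3  : -7 -3
SWAP     : -3 -7
DUP      : -3 -7 -7
MUL      : -3 49
LOAD 2   : -3 49 -6
STORE 0  : -3 49
MOD      : -3
POP      : (empty)
PUSH 1   : 1
PUSH -50 : 1 -50
EQ       : 0
NEG      : 0
LOAD 2   : 0 -6
DUP      : 0 -6 -6
ROT      : -6 -6 0
ROT      : -6 0 -6
ADD      : -6 -6
MUL      : 36
LOAD 2   : 36 -6
MUL      : -216
PUSH 53  : -216 53
SWAP     : 53 -216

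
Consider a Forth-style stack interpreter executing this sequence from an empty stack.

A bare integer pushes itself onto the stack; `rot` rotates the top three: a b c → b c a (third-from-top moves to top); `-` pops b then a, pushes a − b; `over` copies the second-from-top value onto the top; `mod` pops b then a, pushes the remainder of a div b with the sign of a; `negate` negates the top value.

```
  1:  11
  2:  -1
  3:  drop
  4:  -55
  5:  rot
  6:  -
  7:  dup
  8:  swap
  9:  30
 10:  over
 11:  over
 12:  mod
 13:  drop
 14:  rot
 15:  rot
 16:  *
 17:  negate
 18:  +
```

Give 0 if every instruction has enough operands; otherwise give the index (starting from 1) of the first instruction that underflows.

5

11   -> 11
-1   -> 11 -1
drop -> 11
-55  -> 11 -55
rot  — needs 3 operands, stack has 2 → underflow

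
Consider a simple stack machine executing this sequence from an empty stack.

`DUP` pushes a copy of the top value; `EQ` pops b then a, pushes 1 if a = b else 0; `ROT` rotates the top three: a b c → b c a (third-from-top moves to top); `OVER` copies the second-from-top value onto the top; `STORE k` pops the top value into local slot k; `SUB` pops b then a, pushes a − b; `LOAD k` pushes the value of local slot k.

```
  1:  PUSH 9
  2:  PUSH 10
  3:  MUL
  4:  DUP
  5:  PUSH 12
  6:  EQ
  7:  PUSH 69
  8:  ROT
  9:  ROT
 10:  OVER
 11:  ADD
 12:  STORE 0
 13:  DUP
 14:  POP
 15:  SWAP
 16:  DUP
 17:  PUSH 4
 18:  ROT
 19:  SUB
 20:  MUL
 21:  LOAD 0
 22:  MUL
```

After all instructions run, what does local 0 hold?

90

PUSH 9  → [9]
PUSH 10 → [9, 10]
MUL     → [90]
DUP     → [90, 90]
PUSH 12 → [90, 90, 12]
EQ      → [90, 0]
PUSH 69 → [90, 0, 69]
ROT     → [0, 69, 90]
ROT     → [69, 90, 0]
OVER    → [69, 90, 0, 90]
ADD     → [69, 90, 90]
STORE 0 → [69, 90]
DUP     → [69, 90, 90]
POP     → [69, 90]
SWAP    → [90, 69]
DUP     → [90, 69, 69]
PUSH 4  → [90, 69, 69, 4]
ROT     → [90, 69, 4, 69]
SUB     → [90, 69, -65]
MUL     → [90, -4485]
LOAD 0  → [90, -4485, 90]
MUL     → [90, -403650]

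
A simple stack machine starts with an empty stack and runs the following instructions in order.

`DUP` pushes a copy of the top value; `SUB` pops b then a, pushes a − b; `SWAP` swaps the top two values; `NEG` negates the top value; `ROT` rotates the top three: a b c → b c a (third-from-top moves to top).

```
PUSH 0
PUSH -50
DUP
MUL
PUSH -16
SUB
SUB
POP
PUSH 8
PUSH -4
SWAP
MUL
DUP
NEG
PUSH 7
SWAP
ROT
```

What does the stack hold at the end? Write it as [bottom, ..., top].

[7, 32, -32]

PUSH 0   -> [0]
PUSH -50 -> [0, -50]
DUP      -> [0, -50, -50]
MUL      -> [0, 2500]
PUSH -16 -> [0, 2500, -16]
SUB      -> [0, 2516]
SUB      -> [-2516]
POP      -> []
PUSH 8   -> [8]
PUSH -4  -> [8, -4]
SWAP     -> [-4, 8]
MUL      -> [-32]
DUP      -> [-32, -32]
NEG      -> [-32, 32]
PUSH 7   -> [-32, 32, 7]
SWAP     -> [-32, 7, 32]
ROT      -> [7, 32, -32]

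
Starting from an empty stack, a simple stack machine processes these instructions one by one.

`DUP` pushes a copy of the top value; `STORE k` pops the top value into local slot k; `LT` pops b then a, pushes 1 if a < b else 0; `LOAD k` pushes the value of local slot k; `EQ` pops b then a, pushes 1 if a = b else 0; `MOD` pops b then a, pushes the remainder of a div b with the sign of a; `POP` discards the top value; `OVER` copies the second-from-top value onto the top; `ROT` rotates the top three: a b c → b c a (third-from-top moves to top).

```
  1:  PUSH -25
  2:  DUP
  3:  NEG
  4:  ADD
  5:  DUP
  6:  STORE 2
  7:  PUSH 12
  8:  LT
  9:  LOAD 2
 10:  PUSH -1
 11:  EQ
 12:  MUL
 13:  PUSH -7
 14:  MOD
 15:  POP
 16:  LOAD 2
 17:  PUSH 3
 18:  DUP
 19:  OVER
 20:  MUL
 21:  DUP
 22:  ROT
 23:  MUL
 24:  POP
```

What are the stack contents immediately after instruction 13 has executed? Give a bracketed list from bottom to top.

PUSH -25 -> [-25]
DUP      -> [-25, -25]
NEG      -> [-25, 25]
ADD      -> [0]
DUP      -> [0, 0]
STORE 2  -> [0]
PUSH 12  -> [0, 12]
LT       -> [1]
LOAD 2   -> [1, 0]
PUSH -1  -> [1, 0, -1]
EQ       -> [1, 0]
MUL      -> [0]
PUSH -7  -> [0, -7]

[0, -7]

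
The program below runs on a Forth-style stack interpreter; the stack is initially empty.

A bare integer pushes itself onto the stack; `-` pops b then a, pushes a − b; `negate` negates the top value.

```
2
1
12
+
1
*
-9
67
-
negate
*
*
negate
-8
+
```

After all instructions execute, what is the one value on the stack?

-1984

2       2
1       2 1
12      2 1 12
+       2 13
1       2 13 1
*       2 13
-9      2 13 -9
67      2 13 -9 67
-       2 13 -76
negate  2 13 76
*       2 988
*       1976
negate  -1976
-8      -1976 -8
+       -1984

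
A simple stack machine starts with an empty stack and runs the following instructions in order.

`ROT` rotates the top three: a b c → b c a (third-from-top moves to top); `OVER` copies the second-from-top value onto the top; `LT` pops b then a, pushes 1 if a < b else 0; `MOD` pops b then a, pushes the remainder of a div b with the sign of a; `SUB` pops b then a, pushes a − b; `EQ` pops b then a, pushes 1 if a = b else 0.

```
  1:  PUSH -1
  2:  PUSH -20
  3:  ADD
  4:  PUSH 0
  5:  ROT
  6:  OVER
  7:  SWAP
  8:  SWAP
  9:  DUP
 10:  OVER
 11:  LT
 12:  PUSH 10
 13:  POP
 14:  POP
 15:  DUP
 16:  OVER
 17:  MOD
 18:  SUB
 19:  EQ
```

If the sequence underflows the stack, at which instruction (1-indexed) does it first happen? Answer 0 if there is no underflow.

5

PUSH -1  → -1
PUSH -20 → -1 -20
ADD      → -21
PUSH 0   → -21 0
ROT  — needs 3 operands, stack has 2 → underflow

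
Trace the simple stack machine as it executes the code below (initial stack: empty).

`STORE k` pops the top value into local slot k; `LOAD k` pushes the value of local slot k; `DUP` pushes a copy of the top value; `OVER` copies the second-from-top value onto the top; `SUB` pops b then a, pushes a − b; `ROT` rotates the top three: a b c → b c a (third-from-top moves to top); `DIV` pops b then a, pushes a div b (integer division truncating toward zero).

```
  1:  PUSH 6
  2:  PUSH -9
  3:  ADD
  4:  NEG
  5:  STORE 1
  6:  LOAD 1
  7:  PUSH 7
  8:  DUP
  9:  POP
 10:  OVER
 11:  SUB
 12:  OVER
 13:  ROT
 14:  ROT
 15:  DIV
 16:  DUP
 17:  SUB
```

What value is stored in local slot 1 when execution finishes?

PUSH 6   6
PUSH -9  6 -9
ADD      -3
NEG      3
STORE 1  (empty)
LOAD 1   3
PUSH 7   3 7
DUP      3 7 7
POP      3 7
OVER     3 7 3
SUB      3 4
OVER     3 4 3
ROT      4 3 3
ROT      3 3 4
DIV      3 0
DUP      3 0 0
SUB      3 0

3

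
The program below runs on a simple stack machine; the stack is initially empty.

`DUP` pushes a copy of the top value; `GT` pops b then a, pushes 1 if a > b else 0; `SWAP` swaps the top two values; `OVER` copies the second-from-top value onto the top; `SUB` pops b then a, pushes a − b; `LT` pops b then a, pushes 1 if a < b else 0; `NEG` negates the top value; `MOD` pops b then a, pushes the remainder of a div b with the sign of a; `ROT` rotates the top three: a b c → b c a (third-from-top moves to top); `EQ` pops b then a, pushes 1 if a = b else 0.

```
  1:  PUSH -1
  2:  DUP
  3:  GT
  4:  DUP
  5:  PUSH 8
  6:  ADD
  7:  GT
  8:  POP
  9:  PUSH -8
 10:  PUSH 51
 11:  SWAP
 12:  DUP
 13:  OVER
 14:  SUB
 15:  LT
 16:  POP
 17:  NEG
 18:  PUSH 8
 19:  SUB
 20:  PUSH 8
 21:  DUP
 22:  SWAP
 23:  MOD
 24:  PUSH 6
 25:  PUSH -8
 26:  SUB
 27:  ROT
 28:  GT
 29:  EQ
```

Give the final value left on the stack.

0

PUSH -1 → [-1]
DUP     → [-1, -1]
GT      → [0]
DUP     → [0, 0]
PUSH 8  → [0, 0, 8]
ADD     → [0, 8]
GT      → [0]
POP     → []
PUSH -8 → [-8]
PUSH 51 → [-8, 51]
SWAP    → [51, -8]
DUP     → [51, -8, -8]
OVER    → [51, -8, -8, -8]
SUB     → [51, -8, 0]
LT      → [51, 1]
POP     → [51]
NEG     → [-51]
PUSH 8  → [-51, 8]
SUB     → [-59]
PUSH 8  → [-59, 8]
DUP     → [-59, 8, 8]
SWAP    → [-59, 8, 8]
MOD     → [-59, 0]
PUSH 6  → [-59, 0, 6]
PUSH -8 → [-59, 0, 6, -8]
SUB     → [-59, 0, 14]
ROT     → [0, 14, -59]
GT      → [0, 1]
EQ      → [0]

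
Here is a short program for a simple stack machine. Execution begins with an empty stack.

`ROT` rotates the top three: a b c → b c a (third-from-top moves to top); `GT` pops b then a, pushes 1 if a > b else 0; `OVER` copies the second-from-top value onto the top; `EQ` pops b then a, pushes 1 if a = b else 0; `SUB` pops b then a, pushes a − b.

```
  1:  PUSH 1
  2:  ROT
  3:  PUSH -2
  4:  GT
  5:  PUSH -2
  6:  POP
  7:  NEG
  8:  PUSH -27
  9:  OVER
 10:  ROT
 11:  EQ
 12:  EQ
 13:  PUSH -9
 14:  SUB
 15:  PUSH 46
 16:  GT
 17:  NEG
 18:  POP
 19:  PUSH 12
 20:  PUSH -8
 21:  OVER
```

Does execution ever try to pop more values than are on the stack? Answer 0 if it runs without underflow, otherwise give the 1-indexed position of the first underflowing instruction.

PUSH 1 -> [1]
ROT  — needs 3 operands, stack has 1 → underflow

2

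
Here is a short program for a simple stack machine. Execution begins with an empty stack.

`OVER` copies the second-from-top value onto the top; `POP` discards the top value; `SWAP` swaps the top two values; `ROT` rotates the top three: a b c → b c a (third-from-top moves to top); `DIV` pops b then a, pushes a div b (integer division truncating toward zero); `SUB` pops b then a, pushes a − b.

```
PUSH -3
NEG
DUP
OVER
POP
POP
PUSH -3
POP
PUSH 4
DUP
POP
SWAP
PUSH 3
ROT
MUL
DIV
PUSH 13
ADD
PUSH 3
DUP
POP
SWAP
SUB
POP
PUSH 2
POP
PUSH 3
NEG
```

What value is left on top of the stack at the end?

-3

PUSH -3  -3
NEG      3
DUP      3 3
OVER     3 3 3
POP      3 3
POP      3
PUSH -3  3 -3
POP      3
PUSH 4   3 4
DUP      3 4 4
POP      3 4
SWAP     4 3
PUSH 3   4 3 3
ROT      3 3 4
MUL      3 12
DIV      0
PUSH 13  0 13
ADD      13
PUSH 3   13 3
DUP      13 3 3
POP      13 3
SWAP     3 13
SUB      -10
POP      (empty)
PUSH 2   2
POP      (empty)
PUSH 3   3
NEG      -3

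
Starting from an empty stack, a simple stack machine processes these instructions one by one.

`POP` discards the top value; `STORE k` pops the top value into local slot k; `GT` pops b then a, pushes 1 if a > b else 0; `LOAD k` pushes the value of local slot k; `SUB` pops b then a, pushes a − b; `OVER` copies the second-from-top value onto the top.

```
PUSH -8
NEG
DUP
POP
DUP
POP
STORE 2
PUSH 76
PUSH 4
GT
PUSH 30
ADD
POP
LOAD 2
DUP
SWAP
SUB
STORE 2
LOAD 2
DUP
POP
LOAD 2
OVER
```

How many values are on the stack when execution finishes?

3

PUSH -8 → -8
NEG     → 8
DUP     → 8 8
POP     → 8
DUP     → 8 8
POP     → 8
STORE 2 → (empty)
PUSH 76 → 76
PUSH 4  → 76 4
GT      → 1
PUSH 30 → 1 30
ADD     → 31
POP     → (empty)
LOAD 2  → 8
DUP     → 8 8
SWAP    → 8 8
SUB     → 0
STORE 2 → (empty)
LOAD 2  → 0
DUP     → 0 0
POP     → 0
LOAD 2  → 0 0
OVER    → 0 0 0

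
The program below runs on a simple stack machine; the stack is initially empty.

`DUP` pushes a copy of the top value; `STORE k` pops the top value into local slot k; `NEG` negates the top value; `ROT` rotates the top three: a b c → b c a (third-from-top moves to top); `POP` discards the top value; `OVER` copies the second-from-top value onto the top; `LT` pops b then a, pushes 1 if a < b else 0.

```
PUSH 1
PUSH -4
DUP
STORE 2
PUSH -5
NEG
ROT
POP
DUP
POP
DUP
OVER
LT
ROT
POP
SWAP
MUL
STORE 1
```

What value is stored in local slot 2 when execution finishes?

-4

PUSH 1  : [1]
PUSH -4 : [1, -4]
DUP     : [1, -4, -4]
STORE 2 : [1, -4]
PUSH -5 : [1, -4, -5]
NEG     : [1, -4, 5]
ROT     : [-4, 5, 1]
POP     : [-4, 5]
DUP     : [-4, 5, 5]
POP     : [-4, 5]
DUP     : [-4, 5, 5]
OVER    : [-4, 5, 5, 5]
LT      : [-4, 5, 0]
ROT     : [5, 0, -4]
POP     : [5, 0]
SWAP    : [0, 5]
MUL     : [0]
STORE 1 : []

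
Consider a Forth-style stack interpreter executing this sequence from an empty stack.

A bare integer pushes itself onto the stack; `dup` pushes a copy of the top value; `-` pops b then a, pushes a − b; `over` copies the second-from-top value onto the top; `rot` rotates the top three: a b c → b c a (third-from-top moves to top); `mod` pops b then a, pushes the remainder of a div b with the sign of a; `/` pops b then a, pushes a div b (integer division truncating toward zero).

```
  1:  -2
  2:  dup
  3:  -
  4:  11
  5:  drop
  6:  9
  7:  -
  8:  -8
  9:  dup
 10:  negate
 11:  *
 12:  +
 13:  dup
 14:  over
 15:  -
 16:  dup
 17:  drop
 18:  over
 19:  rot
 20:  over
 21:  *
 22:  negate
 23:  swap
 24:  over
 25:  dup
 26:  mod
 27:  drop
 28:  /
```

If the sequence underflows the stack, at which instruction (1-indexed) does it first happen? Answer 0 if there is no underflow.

0

-2     : -2
dup    : -2 -2
-      : 0
11     : 0 11
drop   : 0
9      : 0 9
-      : -9
-8     : -9 -8
dup    : -9 -8 -8
negate : -9 -8 8
*      : -9 -64
+      : -73
dup    : -73 -73
over   : -73 -73 -73
-      : -73 0
dup    : -73 0 0
drop   : -73 0
over   : -73 0 -73
rot    : 0 -73 -73
over   : 0 -73 -73 -73
*      : 0 -73 5329
negate : 0 -73 -5329
swap   : 0 -5329 -73
over   : 0 -5329 -73 -5329
dup    : 0 -5329 -73 -5329 -5329
mod    : 0 -5329 -73 0
drop   : 0 -5329 -73
/      : 0 73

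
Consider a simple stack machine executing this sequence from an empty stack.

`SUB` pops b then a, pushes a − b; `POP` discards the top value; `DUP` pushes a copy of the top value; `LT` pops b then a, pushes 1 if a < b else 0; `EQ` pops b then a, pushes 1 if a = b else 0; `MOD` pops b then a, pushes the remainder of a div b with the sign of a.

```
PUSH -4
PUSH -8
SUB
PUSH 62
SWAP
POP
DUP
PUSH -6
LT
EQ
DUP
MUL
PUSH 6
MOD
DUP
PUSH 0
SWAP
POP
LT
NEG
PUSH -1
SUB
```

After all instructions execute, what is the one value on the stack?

PUSH -4  -4
PUSH -8  -4 -8
SUB      4
PUSH 62  4 62
SWAP     62 4
POP      62
DUP      62 62
PUSH -6  62 62 -6
LT       62 0
EQ       0
DUP      0 0
MUL      0
PUSH 6   0 6
MOD      0
DUP      0 0
PUSH 0   0 0 0
SWAP     0 0 0
POP      0 0
LT       0
NEG      0
PUSH -1  0 -1
SUB      1

1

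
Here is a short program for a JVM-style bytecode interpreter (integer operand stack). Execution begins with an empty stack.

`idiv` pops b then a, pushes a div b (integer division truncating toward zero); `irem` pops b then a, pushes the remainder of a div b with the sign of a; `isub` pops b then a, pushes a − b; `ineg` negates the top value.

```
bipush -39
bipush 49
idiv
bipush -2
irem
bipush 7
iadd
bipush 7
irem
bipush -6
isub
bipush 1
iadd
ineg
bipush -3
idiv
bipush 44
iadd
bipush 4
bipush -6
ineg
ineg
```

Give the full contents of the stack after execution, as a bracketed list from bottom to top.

[46, 4, -6]

bipush -39 → -39
bipush 49  → -39 49
idiv       → 0
bipush -2  → 0 -2
irem       → 0
bipush 7   → 0 7
iadd       → 7
bipush 7   → 7 7
irem       → 0
bipush -6  → 0 -6
isub       → 6
bipush 1   → 6 1
iadd       → 7
ineg       → -7
bipush -3  → -7 -3
idiv       → 2
bipush 44  → 2 44
iadd       → 46
bipush 4   → 46 4
bipush -6  → 46 4 -6
ineg       → 46 4 6
ineg       → 46 4 -6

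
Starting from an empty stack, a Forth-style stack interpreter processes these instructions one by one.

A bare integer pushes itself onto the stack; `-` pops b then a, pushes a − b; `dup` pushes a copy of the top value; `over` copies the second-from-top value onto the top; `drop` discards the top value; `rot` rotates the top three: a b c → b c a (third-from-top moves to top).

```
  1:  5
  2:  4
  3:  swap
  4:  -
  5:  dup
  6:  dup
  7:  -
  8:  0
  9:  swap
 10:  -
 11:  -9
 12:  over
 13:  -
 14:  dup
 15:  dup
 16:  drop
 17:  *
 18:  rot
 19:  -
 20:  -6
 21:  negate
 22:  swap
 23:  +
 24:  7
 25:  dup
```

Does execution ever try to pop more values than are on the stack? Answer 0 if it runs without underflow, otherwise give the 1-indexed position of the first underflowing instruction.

0

5       5
4       5 4
swap    4 5
-       -1
dup     -1 -1
dup     -1 -1 -1
-       -1 0
0       -1 0 0
swap    -1 0 0
-       -1 0
-9      -1 0 -9
over    -1 0 -9 0
-       -1 0 -9
dup     -1 0 -9 -9
dup     -1 0 -9 -9 -9
drop    -1 0 -9 -9
*       -1 0 81
rot     0 81 -1
-       0 82
-6      0 82 -6
negate  0 82 6
swap    0 6 82
+       0 88
7       0 88 7
dup     0 88 7 7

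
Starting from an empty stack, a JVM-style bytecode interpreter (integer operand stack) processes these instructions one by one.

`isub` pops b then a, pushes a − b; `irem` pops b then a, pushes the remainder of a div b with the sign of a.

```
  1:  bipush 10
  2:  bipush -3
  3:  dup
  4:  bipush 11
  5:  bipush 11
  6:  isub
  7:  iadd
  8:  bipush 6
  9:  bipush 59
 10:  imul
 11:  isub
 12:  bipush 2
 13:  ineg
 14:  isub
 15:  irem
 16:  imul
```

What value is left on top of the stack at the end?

-30

bipush 10  [10]
bipush -3  [10, -3]
dup        [10, -3, -3]
bipush 11  [10, -3, -3, 11]
bipush 11  [10, -3, -3, 11, 11]
isub       [10, -3, -3, 0]
iadd       [10, -3, -3]
bipush 6   [10, -3, -3, 6]
bipush 59  [10, -3, -3, 6, 59]
imul       [10, -3, -3, 354]
isub       [10, -3, -357]
bipush 2   [10, -3, -357, 2]
ineg       [10, -3, -357, -2]
isub       [10, -3, -355]
irem       [10, -3]
imul       [-30]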